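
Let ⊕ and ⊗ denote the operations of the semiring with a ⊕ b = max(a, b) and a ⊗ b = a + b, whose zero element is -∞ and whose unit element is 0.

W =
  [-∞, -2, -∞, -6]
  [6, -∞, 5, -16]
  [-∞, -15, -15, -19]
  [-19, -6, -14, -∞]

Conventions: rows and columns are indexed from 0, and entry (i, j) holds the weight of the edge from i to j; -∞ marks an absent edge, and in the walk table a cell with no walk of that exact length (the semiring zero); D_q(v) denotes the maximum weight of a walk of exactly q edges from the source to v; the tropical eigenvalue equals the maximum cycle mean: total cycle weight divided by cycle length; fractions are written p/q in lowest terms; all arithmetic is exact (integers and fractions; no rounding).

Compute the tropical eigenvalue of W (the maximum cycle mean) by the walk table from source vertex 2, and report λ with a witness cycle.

q=0: [-∞, -∞, 0, -∞]
q=1: [-∞, -15, -15, -19]
q=2: [-9, -25, -10, -31]
q=3: [-19, -11, -20, -15]
q=4: [-5, -21, -6, -25]
Optimal cycle mean attained by: cycle 0->1->0, total (-2) + 6, length 2.
Answer: λ = 2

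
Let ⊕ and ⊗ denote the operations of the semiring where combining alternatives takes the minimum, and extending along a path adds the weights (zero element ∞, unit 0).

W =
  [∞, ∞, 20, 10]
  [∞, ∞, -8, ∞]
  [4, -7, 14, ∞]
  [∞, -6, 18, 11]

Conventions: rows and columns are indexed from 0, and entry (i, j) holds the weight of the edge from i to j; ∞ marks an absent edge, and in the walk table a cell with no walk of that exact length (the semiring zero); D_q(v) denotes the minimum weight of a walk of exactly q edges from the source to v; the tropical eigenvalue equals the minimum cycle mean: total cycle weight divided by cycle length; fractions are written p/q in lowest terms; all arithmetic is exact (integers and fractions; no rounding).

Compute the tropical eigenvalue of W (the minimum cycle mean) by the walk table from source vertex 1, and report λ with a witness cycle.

q=0: [∞, 0, ∞, ∞]
q=1: [∞, ∞, -8, ∞]
q=2: [-4, -15, 6, ∞]
q=3: [10, -1, -23, 6]
q=4: [-19, -30, -9, 17]
Optimal cycle mean attained by: cycle 1->2->1, total (-8) + (-7), length 2.
Answer: λ = -15/2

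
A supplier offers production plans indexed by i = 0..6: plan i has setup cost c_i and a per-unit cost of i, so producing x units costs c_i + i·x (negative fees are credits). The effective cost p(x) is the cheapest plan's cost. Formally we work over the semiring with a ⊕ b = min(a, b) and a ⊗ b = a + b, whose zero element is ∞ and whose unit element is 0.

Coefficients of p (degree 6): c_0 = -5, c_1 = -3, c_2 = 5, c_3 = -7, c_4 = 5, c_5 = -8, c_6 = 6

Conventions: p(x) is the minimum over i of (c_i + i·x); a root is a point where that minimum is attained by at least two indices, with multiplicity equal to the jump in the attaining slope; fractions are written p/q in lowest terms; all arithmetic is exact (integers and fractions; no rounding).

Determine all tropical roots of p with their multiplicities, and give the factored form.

hull edge (i=0, c=-5) to (i=3, c=-7): slope -2/3, span 3
hull edge (i=3, c=-7) to (i=5, c=-8): slope -1/2, span 2
hull edge (i=5, c=-8) to (i=6, c=6): slope 14, span 1
Factored form: p(x) = 6 ⊗ (x ⊕ (-14)) ⊗ (x ⊕ 1/2) ⊗ (x ⊕ 1/2) ⊗ (x ⊕ 2/3) ⊗ (x ⊕ 2/3) ⊗ (x ⊕ 2/3)
Answer: roots = -14 (mult 1), 1/2 (mult 2), 2/3 (mult 3)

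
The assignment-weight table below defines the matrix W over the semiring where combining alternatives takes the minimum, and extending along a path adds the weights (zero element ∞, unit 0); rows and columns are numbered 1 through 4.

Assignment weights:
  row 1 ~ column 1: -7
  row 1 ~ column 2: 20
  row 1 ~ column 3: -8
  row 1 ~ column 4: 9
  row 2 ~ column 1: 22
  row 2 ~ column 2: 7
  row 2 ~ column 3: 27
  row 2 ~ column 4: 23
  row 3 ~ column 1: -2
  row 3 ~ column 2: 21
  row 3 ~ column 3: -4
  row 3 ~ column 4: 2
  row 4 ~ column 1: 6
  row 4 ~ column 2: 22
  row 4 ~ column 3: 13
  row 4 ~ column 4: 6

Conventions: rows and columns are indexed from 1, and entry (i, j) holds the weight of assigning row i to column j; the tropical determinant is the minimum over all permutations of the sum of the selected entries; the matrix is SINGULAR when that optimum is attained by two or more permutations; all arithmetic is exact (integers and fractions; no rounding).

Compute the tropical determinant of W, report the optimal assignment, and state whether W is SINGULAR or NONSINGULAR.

σ = (1, 2, 3, 4): (-7) + 7 + (-4) + 6 = 2
σ = (1, 2, 4, 3): (-7) + 7 + 2 + 13 = 15
σ = (1, 3, 2, 4): (-7) + 27 + 21 + 6 = 47
σ = (1, 3, 4, 2): (-7) + 27 + 2 + 22 = 44
σ = (1, 4, 2, 3): (-7) + 23 + 21 + 13 = 50
σ = (1, 4, 3, 2): (-7) + 23 + (-4) + 22 = 34
σ = (2, 1, 3, 4): 20 + 22 + (-4) + 6 = 44
σ = (2, 1, 4, 3): 20 + 22 + 2 + 13 = 57
σ = (2, 3, 1, 4): 20 + 27 + (-2) + 6 = 51
σ = (2, 3, 4, 1): 20 + 27 + 2 + 6 = 55
σ = (2, 4, 1, 3): 20 + 23 + (-2) + 13 = 54
σ = (2, 4, 3, 1): 20 + 23 + (-4) + 6 = 45
σ = (3, 1, 2, 4): (-8) + 22 + 21 + 6 = 41
σ = (3, 1, 4, 2): (-8) + 22 + 2 + 22 = 38
σ = (3, 2, 1, 4): (-8) + 7 + (-2) + 6 = 3
σ = (3, 2, 4, 1): (-8) + 7 + 2 + 6 = 7
σ = (3, 4, 1, 2): (-8) + 23 + (-2) + 22 = 35
σ = (3, 4, 2, 1): (-8) + 23 + 21 + 6 = 42
σ = (4, 1, 2, 3): 9 + 22 + 21 + 13 = 65
σ = (4, 1, 3, 2): 9 + 22 + (-4) + 22 = 49
σ = (4, 2, 1, 3): 9 + 7 + (-2) + 13 = 27
σ = (4, 2, 3, 1): 9 + 7 + (-4) + 6 = 18
σ = (4, 3, 1, 2): 9 + 27 + (-2) + 22 = 56
σ = (4, 3, 2, 1): 9 + 27 + 21 + 6 = 63
Optimal value attained by: σ = (1, 2, 3, 4).
Answer: det⊕(W) = 2; verdict: NONSINGULAR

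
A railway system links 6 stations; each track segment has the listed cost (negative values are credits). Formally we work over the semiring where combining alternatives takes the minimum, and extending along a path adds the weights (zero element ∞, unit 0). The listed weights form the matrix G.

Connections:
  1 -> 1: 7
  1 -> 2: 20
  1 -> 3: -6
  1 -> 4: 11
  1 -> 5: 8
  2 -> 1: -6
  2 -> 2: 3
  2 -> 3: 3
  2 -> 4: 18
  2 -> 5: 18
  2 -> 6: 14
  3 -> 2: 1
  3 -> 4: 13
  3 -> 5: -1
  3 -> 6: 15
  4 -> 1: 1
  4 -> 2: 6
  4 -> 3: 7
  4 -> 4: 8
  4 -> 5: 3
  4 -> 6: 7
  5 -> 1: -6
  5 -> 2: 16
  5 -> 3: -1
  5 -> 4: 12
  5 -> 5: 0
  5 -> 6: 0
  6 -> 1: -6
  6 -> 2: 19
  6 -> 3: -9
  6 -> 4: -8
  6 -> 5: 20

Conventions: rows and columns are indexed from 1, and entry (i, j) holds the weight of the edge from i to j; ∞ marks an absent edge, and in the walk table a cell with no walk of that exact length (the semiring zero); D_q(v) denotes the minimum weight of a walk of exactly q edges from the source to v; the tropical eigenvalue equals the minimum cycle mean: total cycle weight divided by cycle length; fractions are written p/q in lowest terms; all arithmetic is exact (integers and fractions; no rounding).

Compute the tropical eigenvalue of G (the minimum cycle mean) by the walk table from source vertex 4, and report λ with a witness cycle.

q=0: [∞, ∞, ∞, 0, ∞, ∞]
q=1: [1, 6, 7, 8, 3, 7]
q=2: [-3, 8, -5, -1, 3, 3]
q=3: [-3, -4, -9, -5, -6, 3]
q=4: [-12, -8, -9, -5, -10, -6]
q=5: [-16, -8, -18, -14, -10, -10]
q=6: [-16, -17, -22, -18, -19, -10]
Optimal cycle mean attained by: cycle 1->3->5->1, total (-6) + (-1) + (-6), length 3.
Answer: λ = -13/3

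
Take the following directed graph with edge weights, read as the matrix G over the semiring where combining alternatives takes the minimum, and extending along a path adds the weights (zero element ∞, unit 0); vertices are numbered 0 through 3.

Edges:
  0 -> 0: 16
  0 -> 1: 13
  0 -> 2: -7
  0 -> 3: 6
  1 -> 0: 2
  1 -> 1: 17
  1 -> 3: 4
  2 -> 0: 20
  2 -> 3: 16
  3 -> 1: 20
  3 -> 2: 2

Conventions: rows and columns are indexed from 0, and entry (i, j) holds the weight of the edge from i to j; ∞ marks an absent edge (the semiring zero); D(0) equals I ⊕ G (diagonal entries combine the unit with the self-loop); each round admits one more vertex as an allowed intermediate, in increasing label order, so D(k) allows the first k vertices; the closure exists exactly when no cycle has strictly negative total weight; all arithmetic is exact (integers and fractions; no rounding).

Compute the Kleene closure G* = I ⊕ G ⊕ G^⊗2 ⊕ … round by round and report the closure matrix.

D(0):
  [0, 13, -7, 6]
  [2, 0, ∞, 4]
  [20, ∞, 0, 16]
  [∞, 20, 2, 0]
D(1):
  [0, 13, -7, 6]
  [2, 0, -5, 4]
  [20, 33, 0, 16]
  [∞, 20, 2, 0]
D(2):
  [0, 13, -7, 6]
  [2, 0, -5, 4]
  [20, 33, 0, 16]
  [22, 20, 2, 0]
D(3):
  [0, 13, -7, 6]
  [2, 0, -5, 4]
  [20, 33, 0, 16]
  [22, 20, 2, 0]
D(4):
  [0, 13, -7, 6]
  [2, 0, -5, 4]
  [20, 33, 0, 16]
  [22, 20, 2, 0]
Answer: G* = [[0, 13, -7, 6], [2, 0, -5, 4], [20, 33, 0, 16], [22, 20, 2, 0]]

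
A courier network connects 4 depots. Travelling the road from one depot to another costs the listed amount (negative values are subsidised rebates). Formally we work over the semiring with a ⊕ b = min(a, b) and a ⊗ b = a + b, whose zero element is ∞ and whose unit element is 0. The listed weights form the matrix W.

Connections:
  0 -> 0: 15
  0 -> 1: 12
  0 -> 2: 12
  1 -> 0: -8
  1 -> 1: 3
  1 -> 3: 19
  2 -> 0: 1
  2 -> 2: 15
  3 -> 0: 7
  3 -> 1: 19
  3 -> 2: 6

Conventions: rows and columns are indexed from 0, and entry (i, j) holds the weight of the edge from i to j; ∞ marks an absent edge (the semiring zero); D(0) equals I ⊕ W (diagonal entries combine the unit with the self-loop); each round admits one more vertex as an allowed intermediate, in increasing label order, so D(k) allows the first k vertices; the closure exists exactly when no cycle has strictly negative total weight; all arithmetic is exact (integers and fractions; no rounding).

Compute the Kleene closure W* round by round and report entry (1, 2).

D(0):
  [0, 12, 12, ∞]
  [-8, 0, ∞, 19]
  [1, ∞, 0, ∞]
  [7, 19, 6, 0]
D(1):
  [0, 12, 12, ∞]
  [-8, 0, 4, 19]
  [1, 13, 0, ∞]
  [7, 19, 6, 0]
D(2):
  [0, 12, 12, 31]
  [-8, 0, 4, 19]
  [1, 13, 0, 32]
  [7, 19, 6, 0]
D(3):
  [0, 12, 12, 31]
  [-8, 0, 4, 19]
  [1, 13, 0, 32]
  [7, 19, 6, 0]
D(4):
  [0, 12, 12, 31]
  [-8, 0, 4, 19]
  [1, 13, 0, 32]
  [7, 19, 6, 0]
Answer: W*[1][2] = 4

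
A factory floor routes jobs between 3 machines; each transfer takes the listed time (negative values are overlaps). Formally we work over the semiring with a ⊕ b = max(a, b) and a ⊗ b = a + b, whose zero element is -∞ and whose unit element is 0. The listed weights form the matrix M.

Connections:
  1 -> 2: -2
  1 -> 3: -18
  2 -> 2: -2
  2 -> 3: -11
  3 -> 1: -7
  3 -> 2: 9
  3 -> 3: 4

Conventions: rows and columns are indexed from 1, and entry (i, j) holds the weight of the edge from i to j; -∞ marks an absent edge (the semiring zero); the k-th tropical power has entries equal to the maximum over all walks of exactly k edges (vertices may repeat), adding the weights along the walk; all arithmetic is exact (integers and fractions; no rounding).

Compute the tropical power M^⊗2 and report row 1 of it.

M^⊗2:
  [-25, -4, -13]
  [-18, -2, -7]
  [-3, 13, 8]
Answer: row 1 of M^⊗2 = [-25, -4, -13]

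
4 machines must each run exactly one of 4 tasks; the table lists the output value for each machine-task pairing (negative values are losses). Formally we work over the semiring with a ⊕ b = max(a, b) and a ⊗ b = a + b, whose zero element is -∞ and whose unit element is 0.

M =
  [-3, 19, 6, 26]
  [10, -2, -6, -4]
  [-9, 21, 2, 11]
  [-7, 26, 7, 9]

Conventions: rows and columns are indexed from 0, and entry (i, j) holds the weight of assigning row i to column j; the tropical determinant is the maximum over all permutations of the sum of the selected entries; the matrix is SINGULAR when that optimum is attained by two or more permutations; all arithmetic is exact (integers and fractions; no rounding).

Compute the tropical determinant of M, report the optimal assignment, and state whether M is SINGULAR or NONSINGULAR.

σ = (0, 1, 2, 3): (-3) + (-2) + 2 + 9 = 6
σ = (0, 1, 3, 2): (-3) + (-2) + 11 + 7 = 13
σ = (0, 2, 1, 3): (-3) + (-6) + 21 + 9 = 21
σ = (0, 2, 3, 1): (-3) + (-6) + 11 + 26 = 28
σ = (0, 3, 1, 2): (-3) + (-4) + 21 + 7 = 21
σ = (0, 3, 2, 1): (-3) + (-4) + 2 + 26 = 21
σ = (1, 0, 2, 3): 19 + 10 + 2 + 9 = 40
σ = (1, 0, 3, 2): 19 + 10 + 11 + 7 = 47
σ = (1, 2, 0, 3): 19 + (-6) + (-9) + 9 = 13
σ = (1, 2, 3, 0): 19 + (-6) + 11 + (-7) = 17
σ = (1, 3, 0, 2): 19 + (-4) + (-9) + 7 = 13
σ = (1, 3, 2, 0): 19 + (-4) + 2 + (-7) = 10
σ = (2, 0, 1, 3): 6 + 10 + 21 + 9 = 46
σ = (2, 0, 3, 1): 6 + 10 + 11 + 26 = 53
σ = (2, 1, 0, 3): 6 + (-2) + (-9) + 9 = 4
σ = (2, 1, 3, 0): 6 + (-2) + 11 + (-7) = 8
σ = (2, 3, 0, 1): 6 + (-4) + (-9) + 26 = 19
σ = (2, 3, 1, 0): 6 + (-4) + 21 + (-7) = 16
σ = (3, 0, 1, 2): 26 + 10 + 21 + 7 = 64
σ = (3, 0, 2, 1): 26 + 10 + 2 + 26 = 64
σ = (3, 1, 0, 2): 26 + (-2) + (-9) + 7 = 22
σ = (3, 1, 2, 0): 26 + (-2) + 2 + (-7) = 19
σ = (3, 2, 0, 1): 26 + (-6) + (-9) + 26 = 37
σ = (3, 2, 1, 0): 26 + (-6) + 21 + (-7) = 34
Optimal value attained by: σ = (3, 0, 1, 2).
Answer: det⊕(M) = 64; verdict: SINGULAR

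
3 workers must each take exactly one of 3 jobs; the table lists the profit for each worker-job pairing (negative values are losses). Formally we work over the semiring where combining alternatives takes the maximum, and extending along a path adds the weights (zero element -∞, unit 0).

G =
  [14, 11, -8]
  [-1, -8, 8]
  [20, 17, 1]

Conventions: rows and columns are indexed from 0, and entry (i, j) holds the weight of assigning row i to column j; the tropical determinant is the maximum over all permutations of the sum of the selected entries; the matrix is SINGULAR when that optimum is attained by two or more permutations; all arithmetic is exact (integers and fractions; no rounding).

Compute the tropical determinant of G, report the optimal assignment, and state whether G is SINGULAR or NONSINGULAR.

σ = (0, 1, 2): 14 + (-8) + 1 = 7
σ = (0, 2, 1): 14 + 8 + 17 = 39
σ = (1, 0, 2): 11 + (-1) + 1 = 11
σ = (1, 2, 0): 11 + 8 + 20 = 39
σ = (2, 0, 1): (-8) + (-1) + 17 = 8
σ = (2, 1, 0): (-8) + (-8) + 20 = 4
Optimal value attained by: σ = (0, 2, 1).
Answer: det⊕(G) = 39; verdict: SINGULAR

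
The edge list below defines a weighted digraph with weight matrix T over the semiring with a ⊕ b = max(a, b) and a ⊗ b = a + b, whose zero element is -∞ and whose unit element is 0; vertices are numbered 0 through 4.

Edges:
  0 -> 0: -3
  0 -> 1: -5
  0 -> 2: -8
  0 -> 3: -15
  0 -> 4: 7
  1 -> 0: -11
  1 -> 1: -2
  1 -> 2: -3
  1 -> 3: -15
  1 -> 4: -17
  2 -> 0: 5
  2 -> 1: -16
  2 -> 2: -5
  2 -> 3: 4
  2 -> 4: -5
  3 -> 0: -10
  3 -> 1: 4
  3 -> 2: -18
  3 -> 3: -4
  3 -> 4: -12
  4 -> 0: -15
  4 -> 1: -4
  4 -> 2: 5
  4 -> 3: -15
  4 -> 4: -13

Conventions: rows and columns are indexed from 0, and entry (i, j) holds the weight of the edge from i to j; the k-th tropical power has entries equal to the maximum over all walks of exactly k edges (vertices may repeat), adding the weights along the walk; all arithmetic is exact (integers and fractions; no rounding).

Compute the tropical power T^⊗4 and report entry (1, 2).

T^⊗2:
  [-3, 3, 12, -4, 4]
  [2, -4, -5, 1, -4]
  [2, 8, 0, 0, 12]
  [-7, 2, 1, -8, -3]
  [10, -6, 0, 9, 0]
T^⊗3:
  [17, 1, 9, 16, 7]
  [0, 5, 1, -1, 9]
  [5, 8, 17, 4, 9]
  [6, 0, 2, 5, 0]
  [7, 13, 5, 5, 17]
T^⊗4:
  [14, 20, 12, 13, 24]
  [6, 5, 14, 5, 7]
  [22, 8, 14, 21, 12]
  [7, 9, 5, 6, 13]
  [10, 13, 22, 9, 14]
Key observation: the optimum is the walk 1->2->0->4->2, with weight (-3) + 5 + 7 + 5 = 14.
Optimal value attained by: walk 1->2->0->4->2.
Answer: (T^⊗4)[1][2] = 14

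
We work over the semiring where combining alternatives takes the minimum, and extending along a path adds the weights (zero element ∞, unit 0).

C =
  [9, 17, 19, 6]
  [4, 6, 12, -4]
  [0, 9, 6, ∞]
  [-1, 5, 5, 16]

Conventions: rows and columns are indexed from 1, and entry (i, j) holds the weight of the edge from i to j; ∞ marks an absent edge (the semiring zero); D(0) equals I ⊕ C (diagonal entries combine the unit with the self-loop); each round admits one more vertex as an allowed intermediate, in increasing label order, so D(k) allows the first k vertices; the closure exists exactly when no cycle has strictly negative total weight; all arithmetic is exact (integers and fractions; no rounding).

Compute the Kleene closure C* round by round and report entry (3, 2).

D(0):
  [0, 17, 19, 6]
  [4, 0, 12, -4]
  [0, 9, 0, ∞]
  [-1, 5, 5, 0]
D(1):
  [0, 17, 19, 6]
  [4, 0, 12, -4]
  [0, 9, 0, 6]
  [-1, 5, 5, 0]
D(2):
  [0, 17, 19, 6]
  [4, 0, 12, -4]
  [0, 9, 0, 5]
  [-1, 5, 5, 0]
D(3):
  [0, 17, 19, 6]
  [4, 0, 12, -4]
  [0, 9, 0, 5]
  [-1, 5, 5, 0]
D(4):
  [0, 11, 11, 6]
  [-5, 0, 1, -4]
  [0, 9, 0, 5]
  [-1, 5, 5, 0]
Answer: C*[3][2] = 9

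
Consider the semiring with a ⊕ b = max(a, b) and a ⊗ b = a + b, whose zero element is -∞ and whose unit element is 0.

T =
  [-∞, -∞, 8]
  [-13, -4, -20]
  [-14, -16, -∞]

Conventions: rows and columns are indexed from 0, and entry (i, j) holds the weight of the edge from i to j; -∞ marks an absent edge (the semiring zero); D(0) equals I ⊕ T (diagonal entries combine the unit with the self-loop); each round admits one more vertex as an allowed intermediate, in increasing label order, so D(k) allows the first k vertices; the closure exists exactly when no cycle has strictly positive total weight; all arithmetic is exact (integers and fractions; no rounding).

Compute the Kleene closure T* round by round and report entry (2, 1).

D(0):
  [0, -∞, 8]
  [-13, 0, -20]
  [-14, -16, 0]
D(1):
  [0, -∞, 8]
  [-13, 0, -5]
  [-14, -16, 0]
D(2):
  [0, -∞, 8]
  [-13, 0, -5]
  [-14, -16, 0]
D(3):
  [0, -8, 8]
  [-13, 0, -5]
  [-14, -16, 0]
Answer: T*[2][1] = -16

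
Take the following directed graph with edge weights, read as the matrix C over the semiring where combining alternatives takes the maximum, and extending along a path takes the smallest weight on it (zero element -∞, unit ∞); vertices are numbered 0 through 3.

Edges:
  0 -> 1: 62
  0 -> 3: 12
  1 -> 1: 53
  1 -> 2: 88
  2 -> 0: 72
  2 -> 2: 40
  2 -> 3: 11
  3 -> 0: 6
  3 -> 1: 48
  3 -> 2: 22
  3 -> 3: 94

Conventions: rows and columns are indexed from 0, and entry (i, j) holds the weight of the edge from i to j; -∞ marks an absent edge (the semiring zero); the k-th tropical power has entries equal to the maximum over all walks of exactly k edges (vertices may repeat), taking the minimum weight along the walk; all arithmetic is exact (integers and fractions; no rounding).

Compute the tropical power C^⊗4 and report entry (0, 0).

C^⊗2:
  [6, 53, 62, 12]
  [72, 53, 53, 11]
  [40, 62, 40, 12]
  [22, 48, 48, 94]
C^⊗3:
  [62, 53, 53, 12]
  [53, 62, 53, 12]
  [40, 53, 62, 12]
  [48, 48, 48, 94]
C^⊗4:
  [53, 62, 53, 12]
  [53, 53, 62, 12]
  [62, 53, 53, 12]
  [48, 48, 48, 94]
Key observation: the optimum is the walk 0->1->1->2->0, with weight 62 min 53 min 88 min 72 = 53.
Optimal value attained by: walk 0->1->1->2->0.
Answer: (C^⊗4)[0][0] = 53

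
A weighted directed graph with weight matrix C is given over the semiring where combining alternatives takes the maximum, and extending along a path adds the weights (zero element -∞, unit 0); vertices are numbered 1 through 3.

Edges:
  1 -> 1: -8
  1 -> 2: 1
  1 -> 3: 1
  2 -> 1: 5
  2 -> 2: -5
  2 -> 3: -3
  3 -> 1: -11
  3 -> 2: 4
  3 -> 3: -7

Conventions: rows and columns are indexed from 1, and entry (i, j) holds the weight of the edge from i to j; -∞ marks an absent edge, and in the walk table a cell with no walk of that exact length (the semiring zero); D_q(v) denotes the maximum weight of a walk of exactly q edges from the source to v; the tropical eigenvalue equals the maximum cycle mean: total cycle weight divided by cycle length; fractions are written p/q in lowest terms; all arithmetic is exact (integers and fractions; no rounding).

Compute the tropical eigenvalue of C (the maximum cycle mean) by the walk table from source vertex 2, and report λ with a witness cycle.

q=0: [-∞, 0, -∞]
q=1: [5, -5, -3]
q=2: [0, 6, 6]
q=3: [11, 10, 3]
Optimal cycle mean attained by: cycle 1->3->2->1, total 1 + 4 + 5, length 3.
Answer: λ = 10/3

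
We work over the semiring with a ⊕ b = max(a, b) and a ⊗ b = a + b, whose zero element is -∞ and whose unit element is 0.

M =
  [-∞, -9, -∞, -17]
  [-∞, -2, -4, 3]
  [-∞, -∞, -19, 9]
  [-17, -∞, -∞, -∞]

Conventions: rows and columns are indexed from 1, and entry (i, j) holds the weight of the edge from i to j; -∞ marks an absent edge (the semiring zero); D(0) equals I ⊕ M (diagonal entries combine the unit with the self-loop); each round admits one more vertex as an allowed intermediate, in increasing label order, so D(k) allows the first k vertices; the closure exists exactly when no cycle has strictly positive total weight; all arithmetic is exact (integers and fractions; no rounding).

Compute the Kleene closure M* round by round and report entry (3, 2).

D(0):
  [0, -9, -∞, -17]
  [-∞, 0, -4, 3]
  [-∞, -∞, 0, 9]
  [-17, -∞, -∞, 0]
D(1):
  [0, -9, -∞, -17]
  [-∞, 0, -4, 3]
  [-∞, -∞, 0, 9]
  [-17, -26, -∞, 0]
D(2):
  [0, -9, -13, -6]
  [-∞, 0, -4, 3]
  [-∞, -∞, 0, 9]
  [-17, -26, -30, 0]
D(3):
  [0, -9, -13, -4]
  [-∞, 0, -4, 5]
  [-∞, -∞, 0, 9]
  [-17, -26, -30, 0]
D(4):
  [0, -9, -13, -4]
  [-12, 0, -4, 5]
  [-8, -17, 0, 9]
  [-17, -26, -30, 0]
Answer: M*[3][2] = -17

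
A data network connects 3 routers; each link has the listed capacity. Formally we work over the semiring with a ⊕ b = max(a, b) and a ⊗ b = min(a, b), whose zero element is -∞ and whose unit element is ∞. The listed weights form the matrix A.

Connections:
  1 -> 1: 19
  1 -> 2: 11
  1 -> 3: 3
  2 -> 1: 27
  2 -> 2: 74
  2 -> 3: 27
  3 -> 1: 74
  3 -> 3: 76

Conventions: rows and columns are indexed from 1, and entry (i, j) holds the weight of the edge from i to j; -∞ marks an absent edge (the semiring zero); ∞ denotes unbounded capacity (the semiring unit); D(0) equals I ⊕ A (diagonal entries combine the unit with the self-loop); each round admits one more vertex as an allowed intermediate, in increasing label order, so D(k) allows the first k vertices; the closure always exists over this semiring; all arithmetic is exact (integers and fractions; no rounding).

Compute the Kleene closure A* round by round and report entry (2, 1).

D(0):
  [∞, 11, 3]
  [27, ∞, 27]
  [74, -∞, ∞]
D(1):
  [∞, 11, 3]
  [27, ∞, 27]
  [74, 11, ∞]
D(2):
  [∞, 11, 11]
  [27, ∞, 27]
  [74, 11, ∞]
D(3):
  [∞, 11, 11]
  [27, ∞, 27]
  [74, 11, ∞]
Answer: A*[2][1] = 27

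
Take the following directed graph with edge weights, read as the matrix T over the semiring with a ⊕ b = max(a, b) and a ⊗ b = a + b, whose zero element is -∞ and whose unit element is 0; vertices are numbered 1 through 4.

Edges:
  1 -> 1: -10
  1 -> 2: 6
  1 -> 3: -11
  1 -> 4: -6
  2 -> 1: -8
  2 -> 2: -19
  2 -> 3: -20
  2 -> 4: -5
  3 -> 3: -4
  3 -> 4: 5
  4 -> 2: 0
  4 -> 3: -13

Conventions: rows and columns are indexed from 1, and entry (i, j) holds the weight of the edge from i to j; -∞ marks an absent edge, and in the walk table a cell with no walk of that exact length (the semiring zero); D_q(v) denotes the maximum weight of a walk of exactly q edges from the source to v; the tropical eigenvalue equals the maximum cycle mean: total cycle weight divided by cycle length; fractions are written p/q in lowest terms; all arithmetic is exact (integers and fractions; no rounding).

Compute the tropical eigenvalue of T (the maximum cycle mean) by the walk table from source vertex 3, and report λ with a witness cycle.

q=0: [-∞, -∞, 0, -∞]
q=1: [-∞, -∞, -4, 5]
q=2: [-∞, 5, -8, 1]
q=3: [-3, 1, -12, 0]
q=4: [-7, 3, -13, -4]
Optimal cycle mean attained by: cycle 1->2->1, total 6 + (-8), length 2.
Answer: λ = -1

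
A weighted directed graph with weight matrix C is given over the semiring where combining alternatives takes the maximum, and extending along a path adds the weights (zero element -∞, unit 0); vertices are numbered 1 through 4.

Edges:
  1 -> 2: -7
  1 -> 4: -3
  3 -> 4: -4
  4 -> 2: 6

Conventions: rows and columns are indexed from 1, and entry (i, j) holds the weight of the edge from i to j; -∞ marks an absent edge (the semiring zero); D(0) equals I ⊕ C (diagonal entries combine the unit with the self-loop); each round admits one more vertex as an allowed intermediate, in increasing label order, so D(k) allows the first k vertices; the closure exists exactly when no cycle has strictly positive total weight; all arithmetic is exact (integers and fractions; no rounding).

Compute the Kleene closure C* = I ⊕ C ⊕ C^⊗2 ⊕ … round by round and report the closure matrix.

D(0):
  [0, -7, -∞, -3]
  [-∞, 0, -∞, -∞]
  [-∞, -∞, 0, -4]
  [-∞, 6, -∞, 0]
D(1):
  [0, -7, -∞, -3]
  [-∞, 0, -∞, -∞]
  [-∞, -∞, 0, -4]
  [-∞, 6, -∞, 0]
D(2):
  [0, -7, -∞, -3]
  [-∞, 0, -∞, -∞]
  [-∞, -∞, 0, -4]
  [-∞, 6, -∞, 0]
D(3):
  [0, -7, -∞, -3]
  [-∞, 0, -∞, -∞]
  [-∞, -∞, 0, -4]
  [-∞, 6, -∞, 0]
D(4):
  [0, 3, -∞, -3]
  [-∞, 0, -∞, -∞]
  [-∞, 2, 0, -4]
  [-∞, 6, -∞, 0]
Answer: C* = [[0, 3, -∞, -3], [-∞, 0, -∞, -∞], [-∞, 2, 0, -4], [-∞, 6, -∞, 0]]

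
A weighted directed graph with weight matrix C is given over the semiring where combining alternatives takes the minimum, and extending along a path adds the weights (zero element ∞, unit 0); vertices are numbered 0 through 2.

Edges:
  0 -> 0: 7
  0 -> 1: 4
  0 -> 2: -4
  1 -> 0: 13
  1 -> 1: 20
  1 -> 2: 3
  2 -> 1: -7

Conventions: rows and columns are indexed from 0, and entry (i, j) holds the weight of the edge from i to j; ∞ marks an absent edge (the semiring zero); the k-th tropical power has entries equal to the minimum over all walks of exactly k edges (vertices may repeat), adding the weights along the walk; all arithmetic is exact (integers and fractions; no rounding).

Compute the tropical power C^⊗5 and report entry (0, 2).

C^⊗2:
  [14, -11, 3]
  [20, -4, 9]
  [6, 13, -4]
C^⊗3:
  [2, -4, -8]
  [9, 2, -1]
  [13, -11, 2]
C^⊗4:
  [9, -15, -2]
  [15, -8, 5]
  [2, -5, -8]
C^⊗5:
  [-2, -9, -12]
  [5, -2, -5]
  [8, -15, -2]
Key observation: the optimum is the walk 0->2->1->2->1->2, with weight (-4) + (-7) + 3 + (-7) + 3 = -12.
Optimal value attained by: walk 0->2->1->2->1->2.
Answer: (C^⊗5)[0][2] = -12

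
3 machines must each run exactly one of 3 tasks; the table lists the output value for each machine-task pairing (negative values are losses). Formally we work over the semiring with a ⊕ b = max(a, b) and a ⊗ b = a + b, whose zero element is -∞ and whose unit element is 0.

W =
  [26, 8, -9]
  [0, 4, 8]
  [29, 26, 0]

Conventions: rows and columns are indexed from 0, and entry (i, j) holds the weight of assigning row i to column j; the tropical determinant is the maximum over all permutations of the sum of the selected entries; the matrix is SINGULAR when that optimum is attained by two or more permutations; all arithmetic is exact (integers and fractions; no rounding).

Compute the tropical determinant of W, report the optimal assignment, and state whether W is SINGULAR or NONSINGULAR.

σ = (0, 1, 2): 26 + 4 + 0 = 30
σ = (0, 2, 1): 26 + 8 + 26 = 60
σ = (1, 0, 2): 8 + 0 + 0 = 8
σ = (1, 2, 0): 8 + 8 + 29 = 45
σ = (2, 0, 1): (-9) + 0 + 26 = 17
σ = (2, 1, 0): (-9) + 4 + 29 = 24
Optimal value attained by: σ = (0, 2, 1).
Answer: det⊕(W) = 60; verdict: NONSINGULAR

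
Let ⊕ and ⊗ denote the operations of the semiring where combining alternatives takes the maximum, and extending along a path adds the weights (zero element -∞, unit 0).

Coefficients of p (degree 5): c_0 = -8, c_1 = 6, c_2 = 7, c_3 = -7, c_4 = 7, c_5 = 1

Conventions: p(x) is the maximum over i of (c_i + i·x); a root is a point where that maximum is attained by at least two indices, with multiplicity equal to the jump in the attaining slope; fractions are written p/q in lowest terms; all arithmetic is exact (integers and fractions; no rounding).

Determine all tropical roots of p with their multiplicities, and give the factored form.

hull edge (i=0, c=-8) to (i=1, c=6): slope 14, span 1
hull edge (i=1, c=6) to (i=2, c=7): slope 1, span 1
hull edge (i=2, c=7) to (i=4, c=7): slope 0, span 2
hull edge (i=4, c=7) to (i=5, c=1): slope -6, span 1
Factored form: p(x) = 1 ⊗ (x ⊕ (-14)) ⊗ (x ⊕ (-1)) ⊗ (x ⊕ 0) ⊗ (x ⊕ 0) ⊗ (x ⊕ 6)
Answer: roots = -14 (mult 1), -1 (mult 1), 0 (mult 2), 6 (mult 1)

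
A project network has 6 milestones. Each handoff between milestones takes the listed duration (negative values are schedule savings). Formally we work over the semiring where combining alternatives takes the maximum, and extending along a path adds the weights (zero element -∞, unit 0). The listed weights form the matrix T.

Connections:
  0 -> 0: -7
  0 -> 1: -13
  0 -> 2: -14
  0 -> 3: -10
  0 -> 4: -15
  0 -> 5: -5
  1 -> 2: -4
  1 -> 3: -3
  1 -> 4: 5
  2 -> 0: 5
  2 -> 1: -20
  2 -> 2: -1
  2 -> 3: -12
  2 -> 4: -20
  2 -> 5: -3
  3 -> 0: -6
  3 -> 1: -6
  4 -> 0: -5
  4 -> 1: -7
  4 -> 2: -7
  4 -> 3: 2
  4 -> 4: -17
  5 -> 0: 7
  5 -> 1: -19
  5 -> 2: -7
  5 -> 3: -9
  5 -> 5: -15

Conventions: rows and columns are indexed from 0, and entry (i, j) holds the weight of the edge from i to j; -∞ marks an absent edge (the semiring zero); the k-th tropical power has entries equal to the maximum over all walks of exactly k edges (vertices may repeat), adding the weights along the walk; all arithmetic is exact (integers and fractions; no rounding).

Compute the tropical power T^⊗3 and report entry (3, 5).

T^⊗2:
  [2, -16, -12, -13, -8, -12]
  [1, -2, -2, 7, -12, -7]
  [4, -8, -2, -5, -10, 0]
  [-13, -19, -10, -9, -1, -11]
  [-2, -4, -8, -10, -2, -10]
  [0, -6, -7, -3, -8, 2]
T^⊗3:
  [-5, -11, -12, -6, -11, -3]
  [3, 1, -3, -5, 3, -4]
  [7, -9, -3, -6, -3, -1]
  [-4, -8, -8, 1, -14, -13]
  [-3, -9, -8, 0, 1, -7]
  [9, -9, -5, -6, -1, -5]
Key observation: the optimum is the walk 3->1->2->5, with weight (-6) + (-4) + (-3) = -13.
Optimal value attained by: walk 3->1->2->5.
Answer: (T^⊗3)[3][5] = -13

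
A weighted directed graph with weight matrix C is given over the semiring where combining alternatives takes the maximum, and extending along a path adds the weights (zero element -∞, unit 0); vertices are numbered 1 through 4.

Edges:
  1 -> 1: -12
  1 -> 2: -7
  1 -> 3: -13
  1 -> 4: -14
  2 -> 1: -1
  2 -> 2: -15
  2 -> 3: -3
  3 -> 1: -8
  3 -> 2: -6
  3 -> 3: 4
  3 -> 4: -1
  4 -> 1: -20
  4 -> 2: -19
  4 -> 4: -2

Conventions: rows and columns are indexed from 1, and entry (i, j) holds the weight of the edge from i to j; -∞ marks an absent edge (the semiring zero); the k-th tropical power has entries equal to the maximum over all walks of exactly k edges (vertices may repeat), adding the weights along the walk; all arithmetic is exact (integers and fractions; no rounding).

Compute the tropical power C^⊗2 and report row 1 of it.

C^⊗2:
  [-8, -19, -9, -14]
  [-11, -8, 1, -4]
  [-4, -2, 8, 3]
  [-20, -21, -22, -4]
Answer: row 1 of C^⊗2 = [-8, -19, -9, -14]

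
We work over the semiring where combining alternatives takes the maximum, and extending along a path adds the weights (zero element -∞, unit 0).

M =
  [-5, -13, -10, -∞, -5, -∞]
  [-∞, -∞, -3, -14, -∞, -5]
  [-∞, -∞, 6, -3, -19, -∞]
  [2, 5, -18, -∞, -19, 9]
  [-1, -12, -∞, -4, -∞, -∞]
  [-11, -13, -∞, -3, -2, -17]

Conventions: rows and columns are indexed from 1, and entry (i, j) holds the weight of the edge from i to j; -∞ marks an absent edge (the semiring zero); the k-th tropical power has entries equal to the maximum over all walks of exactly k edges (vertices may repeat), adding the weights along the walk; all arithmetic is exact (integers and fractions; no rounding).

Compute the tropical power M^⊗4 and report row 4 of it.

M^⊗2:
  [-6, -17, -4, -9, -10, -18]
  [-12, -9, 3, -6, -7, -5]
  [-1, 2, 12, 3, -13, 6]
  [-2, -4, 2, 6, 7, 0]
  [-2, 1, -11, -26, -6, 5]
  [-1, 2, -16, -6, -16, 6]
M^⊗3:
  [-7, -4, 2, -7, -11, 0]
  [-4, -1, 9, 0, -7, 3]
  [5, 8, 18, 9, 4, 12]
  [8, 11, 8, 3, -2, 15]
  [-6, -8, -2, 2, 3, -4]
  [-4, -1, -1, 3, 4, 3]
M^⊗4:
  [-5, -2, 8, -1, -2, 2]
  [2, 5, 15, 6, 1, 9]
  [11, 14, 24, 15, 10, 18]
  [5, 8, 14, 12, 13, 12]
  [4, 7, 4, -1, -6, 11]
  [5, 8, 5, 0, 1, 12]
Answer: row 4 of M^⊗4 = [5, 8, 14, 12, 13, 12]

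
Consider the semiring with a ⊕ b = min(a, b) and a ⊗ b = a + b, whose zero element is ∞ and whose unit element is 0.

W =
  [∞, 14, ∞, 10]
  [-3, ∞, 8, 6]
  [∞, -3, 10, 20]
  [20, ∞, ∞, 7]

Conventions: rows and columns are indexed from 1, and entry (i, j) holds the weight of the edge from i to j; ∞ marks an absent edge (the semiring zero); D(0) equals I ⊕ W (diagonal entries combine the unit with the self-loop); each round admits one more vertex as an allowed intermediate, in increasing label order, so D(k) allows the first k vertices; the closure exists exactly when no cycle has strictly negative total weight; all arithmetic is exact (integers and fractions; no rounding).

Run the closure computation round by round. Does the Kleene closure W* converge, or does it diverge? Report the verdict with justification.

D(0):
  [0, 14, ∞, 10]
  [-3, 0, 8, 6]
  [∞, -3, 0, 20]
  [20, ∞, ∞, 0]
D(1):
  [0, 14, ∞, 10]
  [-3, 0, 8, 6]
  [∞, -3, 0, 20]
  [20, 34, ∞, 0]
D(2):
  [0, 14, 22, 10]
  [-3, 0, 8, 6]
  [-6, -3, 0, 3]
  [20, 34, 42, 0]
D(3):
  [0, 14, 22, 10]
  [-3, 0, 8, 6]
  [-6, -3, 0, 3]
  [20, 34, 42, 0]
D(4):
  [0, 14, 22, 10]
  [-3, 0, 8, 6]
  [-6, -3, 0, 3]
  [20, 34, 42, 0]
Key observation: every diagonal entry stays at the unit through all rounds, so no improving cycle exists.
Answer: CONVERGES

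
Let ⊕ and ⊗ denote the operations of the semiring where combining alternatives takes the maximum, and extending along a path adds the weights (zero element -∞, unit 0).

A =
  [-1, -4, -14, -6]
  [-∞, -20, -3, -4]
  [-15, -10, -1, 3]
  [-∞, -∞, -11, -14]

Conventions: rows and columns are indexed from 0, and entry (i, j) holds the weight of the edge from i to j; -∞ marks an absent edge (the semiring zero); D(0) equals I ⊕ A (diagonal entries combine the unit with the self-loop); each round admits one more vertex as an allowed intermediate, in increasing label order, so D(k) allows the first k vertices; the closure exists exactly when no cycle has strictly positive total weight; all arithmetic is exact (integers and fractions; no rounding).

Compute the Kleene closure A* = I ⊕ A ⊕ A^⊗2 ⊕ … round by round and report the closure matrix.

D(0):
  [0, -4, -14, -6]
  [-∞, 0, -3, -4]
  [-15, -10, 0, 3]
  [-∞, -∞, -11, 0]
D(1):
  [0, -4, -14, -6]
  [-∞, 0, -3, -4]
  [-15, -10, 0, 3]
  [-∞, -∞, -11, 0]
D(2):
  [0, -4, -7, -6]
  [-∞, 0, -3, -4]
  [-15, -10, 0, 3]
  [-∞, -∞, -11, 0]
D(3):
  [0, -4, -7, -4]
  [-18, 0, -3, 0]
  [-15, -10, 0, 3]
  [-26, -21, -11, 0]
D(4):
  [0, -4, -7, -4]
  [-18, 0, -3, 0]
  [-15, -10, 0, 3]
  [-26, -21, -11, 0]
Answer: A* = [[0, -4, -7, -4], [-18, 0, -3, 0], [-15, -10, 0, 3], [-26, -21, -11, 0]]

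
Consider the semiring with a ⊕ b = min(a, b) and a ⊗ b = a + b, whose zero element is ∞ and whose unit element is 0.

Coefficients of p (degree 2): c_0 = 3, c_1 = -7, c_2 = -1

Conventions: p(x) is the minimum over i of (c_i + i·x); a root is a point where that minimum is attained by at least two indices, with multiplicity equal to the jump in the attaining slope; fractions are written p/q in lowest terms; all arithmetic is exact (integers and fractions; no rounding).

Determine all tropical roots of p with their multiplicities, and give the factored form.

hull edge (i=0, c=3) to (i=1, c=-7): slope -10, span 1
hull edge (i=1, c=-7) to (i=2, c=-1): slope 6, span 1
Factored form: p(x) = -1 ⊗ (x ⊕ (-6)) ⊗ (x ⊕ 10)
Answer: roots = -6 (mult 1), 10 (mult 1)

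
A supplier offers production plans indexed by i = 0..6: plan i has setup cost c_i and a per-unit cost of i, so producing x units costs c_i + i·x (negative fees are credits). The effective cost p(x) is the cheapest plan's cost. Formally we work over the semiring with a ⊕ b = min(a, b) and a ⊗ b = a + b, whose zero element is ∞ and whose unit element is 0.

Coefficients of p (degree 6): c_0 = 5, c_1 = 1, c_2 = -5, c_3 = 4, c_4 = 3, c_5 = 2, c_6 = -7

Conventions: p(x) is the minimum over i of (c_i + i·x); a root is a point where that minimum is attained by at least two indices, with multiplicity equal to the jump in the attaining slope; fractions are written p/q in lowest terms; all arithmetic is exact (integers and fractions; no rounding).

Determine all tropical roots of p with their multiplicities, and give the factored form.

hull edge (i=0, c=5) to (i=2, c=-5): slope -5, span 2
hull edge (i=2, c=-5) to (i=6, c=-7): slope -1/2, span 4
Factored form: p(x) = -7 ⊗ (x ⊕ 1/2) ⊗ (x ⊕ 1/2) ⊗ (x ⊕ 1/2) ⊗ (x ⊕ 1/2) ⊗ (x ⊕ 5) ⊗ (x ⊕ 5)
Answer: roots = 1/2 (mult 4), 5 (mult 2)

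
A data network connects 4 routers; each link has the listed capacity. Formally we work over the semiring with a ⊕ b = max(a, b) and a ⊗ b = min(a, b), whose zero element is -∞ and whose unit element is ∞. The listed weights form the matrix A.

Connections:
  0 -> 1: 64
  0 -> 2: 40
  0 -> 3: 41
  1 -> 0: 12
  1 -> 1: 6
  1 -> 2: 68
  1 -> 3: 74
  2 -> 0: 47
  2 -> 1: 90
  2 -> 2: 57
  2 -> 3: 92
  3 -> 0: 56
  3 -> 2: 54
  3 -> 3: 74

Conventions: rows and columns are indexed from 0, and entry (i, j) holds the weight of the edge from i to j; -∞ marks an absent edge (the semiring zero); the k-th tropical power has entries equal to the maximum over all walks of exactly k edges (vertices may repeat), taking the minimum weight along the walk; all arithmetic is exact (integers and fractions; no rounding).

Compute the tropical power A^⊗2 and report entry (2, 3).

A^⊗2:
  [41, 40, 64, 64]
  [56, 68, 57, 74]
  [56, 57, 68, 74]
  [56, 56, 54, 74]
Key observation: the optimum is the walk 2->1->3, with weight 90 min 74 = 74.
Optimal value attained by: walk 2->1->3.
Answer: (A^⊗2)[2][3] = 74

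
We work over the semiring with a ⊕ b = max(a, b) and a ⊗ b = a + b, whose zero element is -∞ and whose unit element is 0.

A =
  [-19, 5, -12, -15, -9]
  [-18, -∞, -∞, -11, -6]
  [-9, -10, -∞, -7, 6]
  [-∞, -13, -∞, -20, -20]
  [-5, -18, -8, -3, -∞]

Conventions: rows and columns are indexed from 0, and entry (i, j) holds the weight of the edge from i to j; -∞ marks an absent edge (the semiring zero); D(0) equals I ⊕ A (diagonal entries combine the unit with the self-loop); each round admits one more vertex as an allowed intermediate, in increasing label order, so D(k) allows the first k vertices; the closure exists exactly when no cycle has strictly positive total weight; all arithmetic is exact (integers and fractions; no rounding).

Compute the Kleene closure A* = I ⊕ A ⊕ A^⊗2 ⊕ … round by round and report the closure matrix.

D(0):
  [0, 5, -12, -15, -9]
  [-18, 0, -∞, -11, -6]
  [-9, -10, 0, -7, 6]
  [-∞, -13, -∞, 0, -20]
  [-5, -18, -8, -3, 0]
D(1):
  [0, 5, -12, -15, -9]
  [-18, 0, -30, -11, -6]
  [-9, -4, 0, -7, 6]
  [-∞, -13, -∞, 0, -20]
  [-5, 0, -8, -3, 0]
D(2):
  [0, 5, -12, -6, -1]
  [-18, 0, -30, -11, -6]
  [-9, -4, 0, -7, 6]
  [-31, -13, -43, 0, -19]
  [-5, 0, -8, -3, 0]
D(3):
  [0, 5, -12, -6, -1]
  [-18, 0, -30, -11, -6]
  [-9, -4, 0, -7, 6]
  [-31, -13, -43, 0, -19]
  [-5, 0, -8, -3, 0]
D(4):
  [0, 5, -12, -6, -1]
  [-18, 0, -30, -11, -6]
  [-9, -4, 0, -7, 6]
  [-31, -13, -43, 0, -19]
  [-5, 0, -8, -3, 0]
D(5):
  [0, 5, -9, -4, -1]
  [-11, 0, -14, -9, -6]
  [1, 6, 0, 3, 6]
  [-24, -13, -27, 0, -19]
  [-5, 0, -8, -3, 0]
Answer: A* = [[0, 5, -9, -4, -1], [-11, 0, -14, -9, -6], [1, 6, 0, 3, 6], [-24, -13, -27, 0, -19], [-5, 0, -8, -3, 0]]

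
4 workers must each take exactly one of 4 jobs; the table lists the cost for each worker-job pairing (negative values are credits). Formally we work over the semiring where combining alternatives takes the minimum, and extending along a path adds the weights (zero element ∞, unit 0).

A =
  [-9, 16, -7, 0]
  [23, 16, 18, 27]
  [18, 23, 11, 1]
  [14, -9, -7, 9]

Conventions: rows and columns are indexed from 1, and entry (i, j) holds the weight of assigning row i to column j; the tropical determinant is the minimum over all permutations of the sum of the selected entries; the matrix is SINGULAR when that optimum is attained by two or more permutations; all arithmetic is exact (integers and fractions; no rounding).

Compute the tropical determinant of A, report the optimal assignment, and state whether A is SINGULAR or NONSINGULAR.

σ = (1, 2, 3, 4): (-9) + 16 + 11 + 9 = 27
σ = (1, 2, 4, 3): (-9) + 16 + 1 + (-7) = 1
σ = (1, 3, 2, 4): (-9) + 18 + 23 + 9 = 41
σ = (1, 3, 4, 2): (-9) + 18 + 1 + (-9) = 1
σ = (1, 4, 2, 3): (-9) + 27 + 23 + (-7) = 34
σ = (1, 4, 3, 2): (-9) + 27 + 11 + (-9) = 20
σ = (2, 1, 3, 4): 16 + 23 + 11 + 9 = 59
σ = (2, 1, 4, 3): 16 + 23 + 1 + (-7) = 33
σ = (2, 3, 1, 4): 16 + 18 + 18 + 9 = 61
σ = (2, 3, 4, 1): 16 + 18 + 1 + 14 = 49
σ = (2, 4, 1, 3): 16 + 27 + 18 + (-7) = 54
σ = (2, 4, 3, 1): 16 + 27 + 11 + 14 = 68
σ = (3, 1, 2, 4): (-7) + 23 + 23 + 9 = 48
σ = (3, 1, 4, 2): (-7) + 23 + 1 + (-9) = 8
σ = (3, 2, 1, 4): (-7) + 16 + 18 + 9 = 36
σ = (3, 2, 4, 1): (-7) + 16 + 1 + 14 = 24
σ = (3, 4, 1, 2): (-7) + 27 + 18 + (-9) = 29
σ = (3, 4, 2, 1): (-7) + 27 + 23 + 14 = 57
σ = (4, 1, 2, 3): 0 + 23 + 23 + (-7) = 39
σ = (4, 1, 3, 2): 0 + 23 + 11 + (-9) = 25
σ = (4, 2, 1, 3): 0 + 16 + 18 + (-7) = 27
σ = (4, 2, 3, 1): 0 + 16 + 11 + 14 = 41
σ = (4, 3, 1, 2): 0 + 18 + 18 + (-9) = 27
σ = (4, 3, 2, 1): 0 + 18 + 23 + 14 = 55
Optimal value attained by: σ = (1, 2, 4, 3).
Answer: det⊕(A) = 1; verdict: SINGULAR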